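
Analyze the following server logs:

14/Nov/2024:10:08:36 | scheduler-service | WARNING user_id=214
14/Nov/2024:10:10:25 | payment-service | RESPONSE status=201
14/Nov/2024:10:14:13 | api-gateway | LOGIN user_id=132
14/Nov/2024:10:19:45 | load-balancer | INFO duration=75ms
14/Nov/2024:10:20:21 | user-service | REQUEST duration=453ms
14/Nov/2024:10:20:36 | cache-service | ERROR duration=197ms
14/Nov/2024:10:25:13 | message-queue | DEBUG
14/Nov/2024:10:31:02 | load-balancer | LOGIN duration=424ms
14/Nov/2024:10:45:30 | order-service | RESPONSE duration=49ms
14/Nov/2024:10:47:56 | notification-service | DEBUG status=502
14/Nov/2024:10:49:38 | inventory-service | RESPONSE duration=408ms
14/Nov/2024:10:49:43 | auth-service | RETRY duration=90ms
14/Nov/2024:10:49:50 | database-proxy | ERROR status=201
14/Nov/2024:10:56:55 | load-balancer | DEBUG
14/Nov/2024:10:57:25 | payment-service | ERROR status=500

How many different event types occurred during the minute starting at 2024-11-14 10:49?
3

To count unique event types:

1. Filter events in the minute starting at 2024-11-14 10:49
2. Extract event types from matching entries
3. Count unique types: 3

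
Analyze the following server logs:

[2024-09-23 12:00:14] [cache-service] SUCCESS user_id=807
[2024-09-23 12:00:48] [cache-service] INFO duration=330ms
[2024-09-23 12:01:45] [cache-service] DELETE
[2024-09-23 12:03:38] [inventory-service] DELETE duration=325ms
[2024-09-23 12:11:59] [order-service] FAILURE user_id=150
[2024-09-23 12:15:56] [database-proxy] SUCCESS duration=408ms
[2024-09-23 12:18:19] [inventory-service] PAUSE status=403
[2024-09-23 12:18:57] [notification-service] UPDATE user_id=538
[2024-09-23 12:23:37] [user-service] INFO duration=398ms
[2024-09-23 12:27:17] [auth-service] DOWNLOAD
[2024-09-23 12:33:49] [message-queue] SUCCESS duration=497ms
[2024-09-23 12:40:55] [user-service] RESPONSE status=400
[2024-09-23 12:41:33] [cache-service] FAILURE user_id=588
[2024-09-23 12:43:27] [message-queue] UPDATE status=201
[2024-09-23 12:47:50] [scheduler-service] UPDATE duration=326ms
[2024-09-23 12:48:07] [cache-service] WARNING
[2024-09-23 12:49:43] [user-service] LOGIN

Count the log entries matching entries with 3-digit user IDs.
4

To find matching entries:

1. Pattern to match: entries with 3-digit user IDs
2. Scan each log entry for the pattern
3. Count matches: 4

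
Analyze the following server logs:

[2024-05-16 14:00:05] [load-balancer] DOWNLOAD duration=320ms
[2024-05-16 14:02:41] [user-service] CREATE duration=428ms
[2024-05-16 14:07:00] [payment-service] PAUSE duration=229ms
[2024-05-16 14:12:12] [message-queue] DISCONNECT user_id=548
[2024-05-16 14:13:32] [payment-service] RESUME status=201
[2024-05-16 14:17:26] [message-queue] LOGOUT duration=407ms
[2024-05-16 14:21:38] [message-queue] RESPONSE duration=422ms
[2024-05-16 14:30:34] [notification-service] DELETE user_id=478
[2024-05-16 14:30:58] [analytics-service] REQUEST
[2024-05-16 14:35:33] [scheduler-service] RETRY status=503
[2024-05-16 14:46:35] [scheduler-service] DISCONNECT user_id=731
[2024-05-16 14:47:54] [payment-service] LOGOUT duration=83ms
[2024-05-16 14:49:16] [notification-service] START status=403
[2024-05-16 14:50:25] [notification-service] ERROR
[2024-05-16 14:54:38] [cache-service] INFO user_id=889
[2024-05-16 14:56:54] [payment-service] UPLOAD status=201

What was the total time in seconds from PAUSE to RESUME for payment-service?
392

To calculate state duration:

1. Find PAUSE event for payment-service: 2024-05-16 14:07:00
2. Find RESUME event for payment-service: 2024-05-16 14:13:32
3. Calculate duration: 2024-05-16 14:13:32 - 2024-05-16 14:07:00 = 392 seconds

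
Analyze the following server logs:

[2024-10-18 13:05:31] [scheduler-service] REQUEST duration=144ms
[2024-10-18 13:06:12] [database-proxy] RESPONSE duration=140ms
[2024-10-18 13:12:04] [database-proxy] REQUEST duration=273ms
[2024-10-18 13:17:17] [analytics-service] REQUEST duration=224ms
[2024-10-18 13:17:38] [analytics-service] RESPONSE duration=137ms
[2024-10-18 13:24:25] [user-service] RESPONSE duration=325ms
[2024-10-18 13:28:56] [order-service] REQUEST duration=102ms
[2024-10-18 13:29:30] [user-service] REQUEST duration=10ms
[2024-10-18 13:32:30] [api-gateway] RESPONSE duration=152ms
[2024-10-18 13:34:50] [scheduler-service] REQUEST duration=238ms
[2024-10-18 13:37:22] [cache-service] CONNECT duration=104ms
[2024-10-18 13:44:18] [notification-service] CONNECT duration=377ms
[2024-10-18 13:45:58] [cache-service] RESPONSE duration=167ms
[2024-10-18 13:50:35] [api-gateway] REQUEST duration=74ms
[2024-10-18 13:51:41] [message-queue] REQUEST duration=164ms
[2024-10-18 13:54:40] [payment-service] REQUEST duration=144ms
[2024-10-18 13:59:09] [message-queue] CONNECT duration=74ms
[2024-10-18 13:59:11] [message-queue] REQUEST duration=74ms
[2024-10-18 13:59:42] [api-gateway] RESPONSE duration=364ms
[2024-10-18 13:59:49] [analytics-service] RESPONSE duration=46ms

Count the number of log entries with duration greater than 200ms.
6

To count timeouts:

1. Threshold: 200ms
2. Extract duration from each log entry
3. Count entries where duration > 200
4. Timeout count: 6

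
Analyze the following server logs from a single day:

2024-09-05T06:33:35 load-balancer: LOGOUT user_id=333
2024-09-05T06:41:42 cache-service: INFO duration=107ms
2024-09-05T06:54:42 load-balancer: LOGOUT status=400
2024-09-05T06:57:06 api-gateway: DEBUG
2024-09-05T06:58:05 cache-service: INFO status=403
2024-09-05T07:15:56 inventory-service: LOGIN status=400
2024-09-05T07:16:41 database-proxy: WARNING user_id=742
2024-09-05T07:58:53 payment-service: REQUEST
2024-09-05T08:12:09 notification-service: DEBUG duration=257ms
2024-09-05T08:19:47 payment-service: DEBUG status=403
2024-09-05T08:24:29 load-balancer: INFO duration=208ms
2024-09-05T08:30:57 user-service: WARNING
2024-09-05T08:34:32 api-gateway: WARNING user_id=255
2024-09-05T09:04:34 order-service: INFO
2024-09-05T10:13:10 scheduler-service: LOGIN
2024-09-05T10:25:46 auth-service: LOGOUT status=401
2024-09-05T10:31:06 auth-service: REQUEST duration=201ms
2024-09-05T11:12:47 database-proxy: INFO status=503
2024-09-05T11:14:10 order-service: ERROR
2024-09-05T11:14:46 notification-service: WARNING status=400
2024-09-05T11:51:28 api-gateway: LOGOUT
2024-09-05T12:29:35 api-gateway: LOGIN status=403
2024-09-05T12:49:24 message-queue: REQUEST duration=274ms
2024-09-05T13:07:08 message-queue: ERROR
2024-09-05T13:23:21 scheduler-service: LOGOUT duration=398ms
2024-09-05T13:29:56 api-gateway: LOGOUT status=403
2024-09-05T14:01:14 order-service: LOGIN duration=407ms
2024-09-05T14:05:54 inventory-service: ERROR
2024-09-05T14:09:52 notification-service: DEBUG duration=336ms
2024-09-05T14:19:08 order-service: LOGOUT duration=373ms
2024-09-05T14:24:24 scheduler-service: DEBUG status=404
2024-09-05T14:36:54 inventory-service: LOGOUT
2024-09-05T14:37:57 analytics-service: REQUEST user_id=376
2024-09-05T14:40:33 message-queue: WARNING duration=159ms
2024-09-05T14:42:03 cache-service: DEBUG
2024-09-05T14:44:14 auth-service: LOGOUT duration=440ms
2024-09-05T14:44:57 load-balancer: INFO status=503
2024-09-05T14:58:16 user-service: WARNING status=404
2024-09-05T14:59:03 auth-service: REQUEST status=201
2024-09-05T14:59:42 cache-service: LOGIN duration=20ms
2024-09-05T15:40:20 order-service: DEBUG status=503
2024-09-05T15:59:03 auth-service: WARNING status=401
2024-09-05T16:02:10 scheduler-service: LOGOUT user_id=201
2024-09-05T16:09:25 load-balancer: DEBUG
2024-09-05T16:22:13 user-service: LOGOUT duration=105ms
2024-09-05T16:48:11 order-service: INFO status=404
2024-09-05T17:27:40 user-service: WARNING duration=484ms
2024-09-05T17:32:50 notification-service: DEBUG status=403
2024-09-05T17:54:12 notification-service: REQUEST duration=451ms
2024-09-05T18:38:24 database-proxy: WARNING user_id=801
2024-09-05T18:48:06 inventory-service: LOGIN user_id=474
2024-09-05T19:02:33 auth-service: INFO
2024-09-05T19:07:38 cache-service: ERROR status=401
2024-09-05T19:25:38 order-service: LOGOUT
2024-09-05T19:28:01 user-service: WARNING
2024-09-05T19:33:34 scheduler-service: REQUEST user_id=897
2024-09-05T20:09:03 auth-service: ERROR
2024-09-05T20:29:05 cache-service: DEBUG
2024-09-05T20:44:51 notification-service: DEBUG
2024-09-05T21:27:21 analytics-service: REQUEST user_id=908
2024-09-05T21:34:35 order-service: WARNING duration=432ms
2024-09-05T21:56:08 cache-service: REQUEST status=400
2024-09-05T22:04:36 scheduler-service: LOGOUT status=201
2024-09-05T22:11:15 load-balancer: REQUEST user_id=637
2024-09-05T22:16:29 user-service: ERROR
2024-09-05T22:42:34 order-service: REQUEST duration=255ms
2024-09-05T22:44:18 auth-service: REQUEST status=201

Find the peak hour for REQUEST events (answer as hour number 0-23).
22

To find the peak hour:

1. Group all REQUEST events by hour
2. Count events in each hour
3. Find hour with maximum count
4. Peak hour: 22 (with 3 events)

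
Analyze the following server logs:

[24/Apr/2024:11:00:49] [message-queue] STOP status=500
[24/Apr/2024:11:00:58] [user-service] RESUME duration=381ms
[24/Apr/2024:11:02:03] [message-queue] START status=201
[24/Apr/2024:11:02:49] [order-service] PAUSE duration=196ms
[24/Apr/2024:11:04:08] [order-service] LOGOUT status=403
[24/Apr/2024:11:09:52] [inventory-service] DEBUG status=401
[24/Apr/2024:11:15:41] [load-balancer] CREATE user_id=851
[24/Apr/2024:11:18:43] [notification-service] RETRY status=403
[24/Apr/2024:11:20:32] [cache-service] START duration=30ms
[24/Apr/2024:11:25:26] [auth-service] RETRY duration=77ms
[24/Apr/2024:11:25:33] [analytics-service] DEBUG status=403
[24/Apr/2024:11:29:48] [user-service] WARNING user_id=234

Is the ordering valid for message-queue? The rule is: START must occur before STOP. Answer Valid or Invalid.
Invalid

To validate ordering:

1. Required order: START → STOP
2. Rule: START must occur before STOP
3. Check actual order of events for message-queue
4. Result: Invalid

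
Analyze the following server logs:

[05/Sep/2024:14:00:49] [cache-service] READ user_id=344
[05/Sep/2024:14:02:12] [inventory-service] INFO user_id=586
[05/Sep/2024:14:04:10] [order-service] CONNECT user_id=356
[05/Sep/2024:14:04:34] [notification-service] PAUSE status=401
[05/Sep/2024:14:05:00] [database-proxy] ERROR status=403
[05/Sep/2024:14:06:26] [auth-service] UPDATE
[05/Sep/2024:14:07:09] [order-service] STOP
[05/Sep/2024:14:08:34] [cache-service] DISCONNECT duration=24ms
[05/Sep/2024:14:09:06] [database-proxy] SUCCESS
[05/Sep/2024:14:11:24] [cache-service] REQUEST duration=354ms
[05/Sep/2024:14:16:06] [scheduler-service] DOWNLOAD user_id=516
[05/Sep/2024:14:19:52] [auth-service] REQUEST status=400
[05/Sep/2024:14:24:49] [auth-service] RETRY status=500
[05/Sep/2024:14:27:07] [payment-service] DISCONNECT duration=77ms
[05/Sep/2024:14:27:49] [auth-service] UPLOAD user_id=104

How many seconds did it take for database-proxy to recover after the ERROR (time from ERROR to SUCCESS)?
246

To calculate recovery time:

1. Find ERROR event for database-proxy: 05/Sep/2024:14:05:00
2. Find next SUCCESS event for database-proxy: 05/Sep/2024:14:09:06
3. Recovery time: 05/Sep/2024:14:09:06 - 05/Sep/2024:14:05:00 = 246 seconds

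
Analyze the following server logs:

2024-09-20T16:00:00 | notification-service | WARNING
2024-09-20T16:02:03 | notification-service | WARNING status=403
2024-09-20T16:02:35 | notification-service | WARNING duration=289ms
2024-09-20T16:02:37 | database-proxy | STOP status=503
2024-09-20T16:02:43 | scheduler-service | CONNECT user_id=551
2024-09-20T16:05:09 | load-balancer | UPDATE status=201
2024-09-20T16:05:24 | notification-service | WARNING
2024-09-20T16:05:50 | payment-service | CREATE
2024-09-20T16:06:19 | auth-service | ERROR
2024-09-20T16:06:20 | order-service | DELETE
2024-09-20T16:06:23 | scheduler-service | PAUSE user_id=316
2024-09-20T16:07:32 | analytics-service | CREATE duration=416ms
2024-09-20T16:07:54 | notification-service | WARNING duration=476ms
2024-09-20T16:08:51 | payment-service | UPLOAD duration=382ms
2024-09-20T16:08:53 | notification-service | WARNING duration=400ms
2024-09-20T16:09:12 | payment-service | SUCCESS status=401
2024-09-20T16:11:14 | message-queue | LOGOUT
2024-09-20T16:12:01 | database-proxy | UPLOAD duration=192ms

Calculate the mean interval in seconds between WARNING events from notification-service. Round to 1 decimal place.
106.6

To calculate average interval:

1. Find all WARNING events for notification-service in order
2. Calculate time gaps between consecutive events
3. Compute mean of gaps: 533 / 5 = 106.6 seconds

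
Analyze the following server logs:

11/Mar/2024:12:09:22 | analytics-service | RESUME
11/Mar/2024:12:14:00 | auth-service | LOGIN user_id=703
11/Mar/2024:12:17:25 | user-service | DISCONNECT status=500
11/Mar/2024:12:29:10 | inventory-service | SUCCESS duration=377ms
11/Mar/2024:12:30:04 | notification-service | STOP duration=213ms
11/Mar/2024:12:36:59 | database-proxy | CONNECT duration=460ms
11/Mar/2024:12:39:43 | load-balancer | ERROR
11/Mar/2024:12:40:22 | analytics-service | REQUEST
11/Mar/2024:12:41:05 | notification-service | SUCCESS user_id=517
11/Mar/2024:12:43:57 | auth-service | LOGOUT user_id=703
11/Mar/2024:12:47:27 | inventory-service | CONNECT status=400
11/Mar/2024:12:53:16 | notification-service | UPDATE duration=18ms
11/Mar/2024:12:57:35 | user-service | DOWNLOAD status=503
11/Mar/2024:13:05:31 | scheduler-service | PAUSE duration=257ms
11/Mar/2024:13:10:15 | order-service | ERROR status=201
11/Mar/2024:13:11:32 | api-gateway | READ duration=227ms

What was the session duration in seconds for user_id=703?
1797

To calculate session duration:

1. Find LOGIN event for user_id=703: 11/Mar/2024:12:14:00
2. Find LOGOUT event for user_id=703: 11/Mar/2024:12:43:57
3. Session duration: 11/Mar/2024:12:43:57 - 11/Mar/2024:12:14:00 = 1797 seconds (29 minutes)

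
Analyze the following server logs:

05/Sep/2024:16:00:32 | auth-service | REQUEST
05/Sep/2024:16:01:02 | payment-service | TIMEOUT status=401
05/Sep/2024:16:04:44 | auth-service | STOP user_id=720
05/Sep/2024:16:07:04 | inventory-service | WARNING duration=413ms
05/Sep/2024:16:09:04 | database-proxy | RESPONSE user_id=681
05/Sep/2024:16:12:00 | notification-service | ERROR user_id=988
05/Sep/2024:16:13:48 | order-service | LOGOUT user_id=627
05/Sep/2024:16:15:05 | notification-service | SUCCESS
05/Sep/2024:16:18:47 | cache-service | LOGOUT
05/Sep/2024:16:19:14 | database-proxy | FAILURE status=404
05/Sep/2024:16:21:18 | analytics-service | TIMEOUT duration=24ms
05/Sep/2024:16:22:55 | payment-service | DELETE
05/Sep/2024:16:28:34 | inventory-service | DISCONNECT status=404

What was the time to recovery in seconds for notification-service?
185

To calculate recovery time:

1. Find ERROR event for notification-service: 05/Sep/2024:16:12:00
2. Find next SUCCESS event for notification-service: 05/Sep/2024:16:15:05
3. Recovery time: 05/Sep/2024:16:15:05 - 05/Sep/2024:16:12:00 = 185 seconds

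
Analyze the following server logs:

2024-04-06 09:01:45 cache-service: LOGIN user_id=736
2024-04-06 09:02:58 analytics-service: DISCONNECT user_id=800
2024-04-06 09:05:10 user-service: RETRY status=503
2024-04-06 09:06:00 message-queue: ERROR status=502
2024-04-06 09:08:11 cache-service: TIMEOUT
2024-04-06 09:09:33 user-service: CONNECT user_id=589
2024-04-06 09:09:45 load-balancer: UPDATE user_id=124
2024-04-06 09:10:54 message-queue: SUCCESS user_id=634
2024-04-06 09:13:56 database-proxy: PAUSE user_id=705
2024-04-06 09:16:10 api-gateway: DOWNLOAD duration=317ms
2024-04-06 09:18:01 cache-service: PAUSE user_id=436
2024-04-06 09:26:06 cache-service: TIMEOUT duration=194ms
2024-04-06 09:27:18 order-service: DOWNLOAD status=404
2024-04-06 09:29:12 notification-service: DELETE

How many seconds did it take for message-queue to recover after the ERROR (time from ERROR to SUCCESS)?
294

To calculate recovery time:

1. Find ERROR event for message-queue: 2024-04-06 09:06:00
2. Find next SUCCESS event for message-queue: 2024-04-06 09:10:54
3. Recovery time: 2024-04-06 09:10:54 - 2024-04-06 09:06:00 = 294 seconds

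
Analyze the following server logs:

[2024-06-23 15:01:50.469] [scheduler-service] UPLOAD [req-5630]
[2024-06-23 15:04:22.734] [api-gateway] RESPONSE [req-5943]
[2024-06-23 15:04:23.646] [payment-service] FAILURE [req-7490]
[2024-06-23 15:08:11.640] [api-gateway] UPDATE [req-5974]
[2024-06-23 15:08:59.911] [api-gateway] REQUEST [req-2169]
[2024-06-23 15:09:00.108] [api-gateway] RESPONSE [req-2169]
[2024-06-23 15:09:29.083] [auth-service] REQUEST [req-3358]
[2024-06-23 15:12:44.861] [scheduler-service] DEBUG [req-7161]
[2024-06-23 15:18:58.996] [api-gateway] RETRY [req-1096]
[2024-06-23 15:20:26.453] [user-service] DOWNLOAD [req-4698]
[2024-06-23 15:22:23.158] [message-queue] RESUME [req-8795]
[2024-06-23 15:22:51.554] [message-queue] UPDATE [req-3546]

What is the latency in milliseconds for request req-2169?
197

To calculate latency:

1. Find REQUEST with id req-2169: 2024-06-23 15:08:59.911
2. Find RESPONSE with id req-2169: 2024-06-23 15:09:00.108
3. Latency: 2024-06-23 15:09:00.108 - 2024-06-23 15:08:59.911 = 197ms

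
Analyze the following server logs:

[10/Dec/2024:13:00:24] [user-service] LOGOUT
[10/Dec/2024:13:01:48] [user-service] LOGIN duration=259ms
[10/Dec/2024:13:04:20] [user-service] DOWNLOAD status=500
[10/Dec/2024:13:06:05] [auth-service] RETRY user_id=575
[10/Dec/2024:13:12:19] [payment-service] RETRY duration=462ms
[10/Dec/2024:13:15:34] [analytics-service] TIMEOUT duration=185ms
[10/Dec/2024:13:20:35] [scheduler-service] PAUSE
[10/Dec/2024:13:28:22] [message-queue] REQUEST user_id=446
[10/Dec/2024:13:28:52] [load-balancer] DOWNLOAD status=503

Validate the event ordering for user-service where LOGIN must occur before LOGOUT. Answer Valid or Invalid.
Invalid

To validate ordering:

1. Required order: LOGIN → LOGOUT
2. Rule: LOGIN must occur before LOGOUT
3. Check actual order of events for user-service
4. Result: Invalid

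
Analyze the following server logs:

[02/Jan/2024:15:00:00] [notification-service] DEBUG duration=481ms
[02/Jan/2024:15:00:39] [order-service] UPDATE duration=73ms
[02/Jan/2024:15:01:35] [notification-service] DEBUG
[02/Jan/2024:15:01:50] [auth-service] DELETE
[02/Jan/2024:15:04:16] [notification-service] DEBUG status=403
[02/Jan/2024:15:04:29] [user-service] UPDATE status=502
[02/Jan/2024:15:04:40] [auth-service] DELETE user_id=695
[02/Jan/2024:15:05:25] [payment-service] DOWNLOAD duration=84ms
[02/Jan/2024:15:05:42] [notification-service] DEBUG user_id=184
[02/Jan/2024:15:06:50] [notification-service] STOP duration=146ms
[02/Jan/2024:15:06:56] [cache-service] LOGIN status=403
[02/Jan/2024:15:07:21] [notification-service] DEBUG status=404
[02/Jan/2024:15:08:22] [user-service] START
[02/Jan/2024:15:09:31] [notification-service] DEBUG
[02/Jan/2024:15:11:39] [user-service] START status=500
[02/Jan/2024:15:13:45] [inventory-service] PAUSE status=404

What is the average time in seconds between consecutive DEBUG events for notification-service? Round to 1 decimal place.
114.2

To calculate average interval:

1. Find all DEBUG events for notification-service in order
2. Calculate time gaps between consecutive events
3. Compute mean of gaps: 571 / 5 = 114.2 seconds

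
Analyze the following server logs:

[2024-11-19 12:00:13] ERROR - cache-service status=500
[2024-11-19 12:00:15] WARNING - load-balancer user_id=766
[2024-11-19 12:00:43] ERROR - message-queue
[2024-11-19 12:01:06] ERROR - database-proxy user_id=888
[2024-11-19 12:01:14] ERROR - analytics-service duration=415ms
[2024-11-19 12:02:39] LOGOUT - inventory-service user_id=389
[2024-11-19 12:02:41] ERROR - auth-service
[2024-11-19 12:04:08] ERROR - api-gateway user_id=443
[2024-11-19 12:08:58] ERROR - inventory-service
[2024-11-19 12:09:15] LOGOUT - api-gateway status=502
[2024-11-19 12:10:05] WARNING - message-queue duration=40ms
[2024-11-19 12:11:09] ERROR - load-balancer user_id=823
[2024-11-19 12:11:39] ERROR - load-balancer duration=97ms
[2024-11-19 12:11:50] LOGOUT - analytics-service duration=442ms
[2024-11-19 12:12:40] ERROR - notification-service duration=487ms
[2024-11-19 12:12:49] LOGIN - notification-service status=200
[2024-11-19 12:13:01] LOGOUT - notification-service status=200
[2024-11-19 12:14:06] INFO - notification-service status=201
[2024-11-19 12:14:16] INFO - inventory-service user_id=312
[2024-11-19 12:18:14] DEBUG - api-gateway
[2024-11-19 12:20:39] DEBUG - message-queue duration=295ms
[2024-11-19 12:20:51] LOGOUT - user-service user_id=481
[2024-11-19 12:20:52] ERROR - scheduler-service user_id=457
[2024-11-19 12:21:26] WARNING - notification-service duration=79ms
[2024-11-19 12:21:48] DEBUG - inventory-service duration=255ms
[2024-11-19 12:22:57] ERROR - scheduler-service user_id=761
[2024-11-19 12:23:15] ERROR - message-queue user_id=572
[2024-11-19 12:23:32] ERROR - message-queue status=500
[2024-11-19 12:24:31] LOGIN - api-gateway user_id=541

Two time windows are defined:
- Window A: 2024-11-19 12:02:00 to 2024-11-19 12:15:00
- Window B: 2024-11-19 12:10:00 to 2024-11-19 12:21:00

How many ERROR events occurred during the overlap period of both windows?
3

To find overlap events:

1. Window A: 2024-11-19 12:02:00 to 2024-11-19 12:15:00
2. Window B: 2024-11-19 12:10:00 to 2024-11-19 12:21:00
3. Overlap period: 2024-11-19 12:10:00 to 2024-11-19 12:15:00
4. Count ERROR events in overlap: 3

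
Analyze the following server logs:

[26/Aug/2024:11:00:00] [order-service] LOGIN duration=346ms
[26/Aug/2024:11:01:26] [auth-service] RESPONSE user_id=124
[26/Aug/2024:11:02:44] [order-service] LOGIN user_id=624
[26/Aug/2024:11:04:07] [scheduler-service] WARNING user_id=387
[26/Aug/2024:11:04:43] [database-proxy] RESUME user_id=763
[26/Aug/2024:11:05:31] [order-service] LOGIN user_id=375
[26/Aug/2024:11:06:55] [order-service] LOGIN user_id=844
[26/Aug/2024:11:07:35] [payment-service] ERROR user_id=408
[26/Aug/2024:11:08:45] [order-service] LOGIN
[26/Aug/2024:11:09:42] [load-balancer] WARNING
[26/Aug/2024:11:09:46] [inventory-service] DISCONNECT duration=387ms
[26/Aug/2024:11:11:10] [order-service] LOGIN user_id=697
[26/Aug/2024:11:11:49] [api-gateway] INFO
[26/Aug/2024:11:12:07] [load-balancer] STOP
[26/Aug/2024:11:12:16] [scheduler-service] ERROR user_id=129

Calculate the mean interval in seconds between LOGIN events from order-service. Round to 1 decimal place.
134.0

To calculate average interval:

1. Find all LOGIN events for order-service in order
2. Calculate time gaps between consecutive events
3. Compute mean of gaps: 670 / 5 = 134.0 seconds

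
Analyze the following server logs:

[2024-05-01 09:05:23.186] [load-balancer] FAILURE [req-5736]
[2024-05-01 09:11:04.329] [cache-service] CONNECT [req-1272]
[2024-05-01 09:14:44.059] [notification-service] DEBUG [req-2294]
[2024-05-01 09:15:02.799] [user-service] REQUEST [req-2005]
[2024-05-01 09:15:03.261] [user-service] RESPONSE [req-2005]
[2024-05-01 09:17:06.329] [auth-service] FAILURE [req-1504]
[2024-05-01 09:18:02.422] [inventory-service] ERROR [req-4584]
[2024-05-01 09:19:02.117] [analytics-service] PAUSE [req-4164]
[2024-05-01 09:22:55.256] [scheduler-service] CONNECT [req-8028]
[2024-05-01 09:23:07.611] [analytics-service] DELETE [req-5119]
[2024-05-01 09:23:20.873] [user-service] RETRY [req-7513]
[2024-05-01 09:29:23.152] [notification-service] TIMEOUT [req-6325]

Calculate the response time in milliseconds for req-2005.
462

To calculate latency:

1. Find REQUEST with id req-2005: 2024-05-01 09:15:02.799
2. Find RESPONSE with id req-2005: 2024-05-01 09:15:03.261
3. Latency: 2024-05-01 09:15:03.261 - 2024-05-01 09:15:02.799 = 462ms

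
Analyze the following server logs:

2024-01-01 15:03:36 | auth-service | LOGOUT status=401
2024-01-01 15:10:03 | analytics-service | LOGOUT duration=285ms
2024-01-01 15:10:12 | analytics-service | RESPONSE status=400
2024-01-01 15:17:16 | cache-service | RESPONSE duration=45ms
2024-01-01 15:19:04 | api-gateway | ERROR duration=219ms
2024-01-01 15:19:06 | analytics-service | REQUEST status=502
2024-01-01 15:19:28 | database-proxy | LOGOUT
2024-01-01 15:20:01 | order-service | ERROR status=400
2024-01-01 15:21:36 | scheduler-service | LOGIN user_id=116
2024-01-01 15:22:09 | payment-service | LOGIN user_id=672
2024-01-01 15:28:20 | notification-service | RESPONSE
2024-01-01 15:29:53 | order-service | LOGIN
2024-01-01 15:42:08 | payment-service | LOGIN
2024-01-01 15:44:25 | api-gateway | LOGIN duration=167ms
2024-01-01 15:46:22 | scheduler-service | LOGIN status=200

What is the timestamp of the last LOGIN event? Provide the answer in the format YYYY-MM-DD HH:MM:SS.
2024-01-01 15:46:22

To find the last event:

1. Filter for all LOGIN events
2. Sort by timestamp
3. Select the last one
4. Timestamp: 2024-01-01 15:46:22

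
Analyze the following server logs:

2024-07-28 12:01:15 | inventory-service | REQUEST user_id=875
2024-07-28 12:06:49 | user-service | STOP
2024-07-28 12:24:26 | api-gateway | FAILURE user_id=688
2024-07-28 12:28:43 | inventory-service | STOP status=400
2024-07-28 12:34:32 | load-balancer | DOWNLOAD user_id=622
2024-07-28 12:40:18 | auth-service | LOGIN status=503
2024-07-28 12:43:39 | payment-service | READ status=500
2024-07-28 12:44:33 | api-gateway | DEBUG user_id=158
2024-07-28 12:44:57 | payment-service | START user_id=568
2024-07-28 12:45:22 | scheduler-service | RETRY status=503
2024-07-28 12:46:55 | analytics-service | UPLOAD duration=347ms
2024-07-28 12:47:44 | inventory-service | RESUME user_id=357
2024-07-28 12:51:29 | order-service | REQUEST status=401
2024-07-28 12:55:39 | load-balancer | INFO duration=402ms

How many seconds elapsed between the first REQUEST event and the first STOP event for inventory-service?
1648

To find the time between events:

1. Locate the first REQUEST event for inventory-service: 2024-07-28 12:01:15
2. Locate the first STOP event for inventory-service: 2024-07-28 12:28:43
3. Calculate the difference: 2024-07-28 12:28:43 - 2024-07-28 12:01:15 = 1648 seconds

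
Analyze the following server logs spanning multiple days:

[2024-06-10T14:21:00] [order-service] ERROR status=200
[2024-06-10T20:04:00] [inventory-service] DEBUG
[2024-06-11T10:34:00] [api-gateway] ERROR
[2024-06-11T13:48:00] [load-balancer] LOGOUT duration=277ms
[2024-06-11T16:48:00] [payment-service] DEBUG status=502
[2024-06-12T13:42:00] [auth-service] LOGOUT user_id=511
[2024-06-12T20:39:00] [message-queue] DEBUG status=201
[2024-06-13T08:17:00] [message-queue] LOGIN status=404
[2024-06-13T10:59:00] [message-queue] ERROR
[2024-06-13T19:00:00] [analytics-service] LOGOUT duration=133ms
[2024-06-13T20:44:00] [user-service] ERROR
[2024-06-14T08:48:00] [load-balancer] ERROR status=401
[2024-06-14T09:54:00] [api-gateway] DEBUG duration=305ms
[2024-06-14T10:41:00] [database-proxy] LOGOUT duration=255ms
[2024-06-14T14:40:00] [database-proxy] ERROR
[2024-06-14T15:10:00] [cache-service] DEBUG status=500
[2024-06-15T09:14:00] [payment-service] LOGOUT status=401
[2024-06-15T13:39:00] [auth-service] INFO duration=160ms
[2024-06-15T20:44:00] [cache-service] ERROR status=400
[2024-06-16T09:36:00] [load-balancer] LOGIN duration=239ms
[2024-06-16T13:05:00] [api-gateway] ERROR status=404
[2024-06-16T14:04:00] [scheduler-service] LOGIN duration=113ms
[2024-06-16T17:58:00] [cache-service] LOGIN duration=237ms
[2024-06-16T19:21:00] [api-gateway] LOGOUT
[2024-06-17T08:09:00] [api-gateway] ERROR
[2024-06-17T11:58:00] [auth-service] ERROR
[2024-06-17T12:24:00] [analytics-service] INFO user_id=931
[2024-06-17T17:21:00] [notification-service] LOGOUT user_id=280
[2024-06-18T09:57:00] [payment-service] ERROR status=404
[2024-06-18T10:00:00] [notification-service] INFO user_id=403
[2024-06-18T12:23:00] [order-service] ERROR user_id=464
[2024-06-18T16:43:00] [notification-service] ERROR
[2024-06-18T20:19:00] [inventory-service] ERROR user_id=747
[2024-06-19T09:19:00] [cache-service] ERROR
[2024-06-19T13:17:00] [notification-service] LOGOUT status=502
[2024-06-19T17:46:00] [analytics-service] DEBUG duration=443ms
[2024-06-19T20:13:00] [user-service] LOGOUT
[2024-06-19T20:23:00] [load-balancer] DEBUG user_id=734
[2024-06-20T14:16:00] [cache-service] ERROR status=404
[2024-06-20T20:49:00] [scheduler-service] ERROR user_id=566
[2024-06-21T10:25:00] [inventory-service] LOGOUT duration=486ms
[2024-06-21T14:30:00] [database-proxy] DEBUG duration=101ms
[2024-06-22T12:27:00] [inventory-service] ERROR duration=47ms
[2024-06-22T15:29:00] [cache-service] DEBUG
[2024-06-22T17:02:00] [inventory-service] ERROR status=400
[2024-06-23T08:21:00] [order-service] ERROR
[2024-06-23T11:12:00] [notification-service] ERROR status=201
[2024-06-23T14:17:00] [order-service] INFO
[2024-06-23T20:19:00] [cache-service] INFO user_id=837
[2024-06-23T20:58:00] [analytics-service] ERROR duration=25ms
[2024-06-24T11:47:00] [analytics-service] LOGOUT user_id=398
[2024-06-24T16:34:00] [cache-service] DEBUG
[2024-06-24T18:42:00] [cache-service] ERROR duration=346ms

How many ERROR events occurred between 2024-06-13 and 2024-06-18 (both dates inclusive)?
12

To filter by date range:

1. Date range: 2024-06-13 through 2024-06-18, both dates inclusive
2. Filter for ERROR events whose date falls in this range
3. Count matching events: 12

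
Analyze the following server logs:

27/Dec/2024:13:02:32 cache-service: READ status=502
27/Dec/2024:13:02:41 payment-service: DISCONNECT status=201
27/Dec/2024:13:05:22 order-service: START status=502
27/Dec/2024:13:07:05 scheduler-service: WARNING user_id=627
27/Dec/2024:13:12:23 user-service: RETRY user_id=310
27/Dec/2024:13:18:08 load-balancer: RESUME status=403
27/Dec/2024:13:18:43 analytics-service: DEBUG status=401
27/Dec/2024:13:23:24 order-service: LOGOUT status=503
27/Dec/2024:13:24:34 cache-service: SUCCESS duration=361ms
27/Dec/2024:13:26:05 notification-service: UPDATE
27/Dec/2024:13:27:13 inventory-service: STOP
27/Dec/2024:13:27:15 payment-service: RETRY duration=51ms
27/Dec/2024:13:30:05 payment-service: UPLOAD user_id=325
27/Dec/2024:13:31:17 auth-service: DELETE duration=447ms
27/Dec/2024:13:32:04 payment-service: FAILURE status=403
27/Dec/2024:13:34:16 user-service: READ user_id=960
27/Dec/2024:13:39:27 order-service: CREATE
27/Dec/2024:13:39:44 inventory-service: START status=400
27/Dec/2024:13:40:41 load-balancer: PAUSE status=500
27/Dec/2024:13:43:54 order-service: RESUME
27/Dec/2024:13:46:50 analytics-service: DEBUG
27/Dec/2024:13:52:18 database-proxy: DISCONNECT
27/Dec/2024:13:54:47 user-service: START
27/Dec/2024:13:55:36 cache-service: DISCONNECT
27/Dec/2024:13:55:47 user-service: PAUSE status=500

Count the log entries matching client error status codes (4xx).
4

To find matching entries:

1. Pattern to match: client error status codes (4xx)
2. Scan each log entry for the pattern
3. Count matches: 4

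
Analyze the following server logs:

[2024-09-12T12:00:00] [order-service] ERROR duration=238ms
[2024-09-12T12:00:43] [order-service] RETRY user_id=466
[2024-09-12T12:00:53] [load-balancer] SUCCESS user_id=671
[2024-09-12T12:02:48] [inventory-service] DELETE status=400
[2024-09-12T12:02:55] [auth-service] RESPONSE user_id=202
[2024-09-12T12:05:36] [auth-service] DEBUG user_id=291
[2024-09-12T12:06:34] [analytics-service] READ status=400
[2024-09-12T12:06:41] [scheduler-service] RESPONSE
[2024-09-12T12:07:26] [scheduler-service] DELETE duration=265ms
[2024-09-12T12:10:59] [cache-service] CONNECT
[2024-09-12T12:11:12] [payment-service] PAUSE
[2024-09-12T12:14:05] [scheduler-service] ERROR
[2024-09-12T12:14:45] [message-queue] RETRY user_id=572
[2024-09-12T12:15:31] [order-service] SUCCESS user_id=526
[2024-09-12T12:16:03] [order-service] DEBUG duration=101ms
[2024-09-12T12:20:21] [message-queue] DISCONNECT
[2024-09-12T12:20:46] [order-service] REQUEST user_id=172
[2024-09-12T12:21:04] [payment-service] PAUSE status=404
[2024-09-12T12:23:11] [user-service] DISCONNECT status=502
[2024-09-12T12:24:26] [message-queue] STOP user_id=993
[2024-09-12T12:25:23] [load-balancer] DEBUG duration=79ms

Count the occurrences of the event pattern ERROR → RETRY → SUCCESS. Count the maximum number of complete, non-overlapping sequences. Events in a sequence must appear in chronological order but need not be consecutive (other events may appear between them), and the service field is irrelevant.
2

To count sequences:

1. Look for pattern: ERROR → RETRY → SUCCESS
2. Greedily scan the log in chronological order, matching each sequence element in turn (ignoring service)
3. Each time the full pattern completes, increment the count and restart matching from the next event
4. Complete non-overlapping sequences found: 2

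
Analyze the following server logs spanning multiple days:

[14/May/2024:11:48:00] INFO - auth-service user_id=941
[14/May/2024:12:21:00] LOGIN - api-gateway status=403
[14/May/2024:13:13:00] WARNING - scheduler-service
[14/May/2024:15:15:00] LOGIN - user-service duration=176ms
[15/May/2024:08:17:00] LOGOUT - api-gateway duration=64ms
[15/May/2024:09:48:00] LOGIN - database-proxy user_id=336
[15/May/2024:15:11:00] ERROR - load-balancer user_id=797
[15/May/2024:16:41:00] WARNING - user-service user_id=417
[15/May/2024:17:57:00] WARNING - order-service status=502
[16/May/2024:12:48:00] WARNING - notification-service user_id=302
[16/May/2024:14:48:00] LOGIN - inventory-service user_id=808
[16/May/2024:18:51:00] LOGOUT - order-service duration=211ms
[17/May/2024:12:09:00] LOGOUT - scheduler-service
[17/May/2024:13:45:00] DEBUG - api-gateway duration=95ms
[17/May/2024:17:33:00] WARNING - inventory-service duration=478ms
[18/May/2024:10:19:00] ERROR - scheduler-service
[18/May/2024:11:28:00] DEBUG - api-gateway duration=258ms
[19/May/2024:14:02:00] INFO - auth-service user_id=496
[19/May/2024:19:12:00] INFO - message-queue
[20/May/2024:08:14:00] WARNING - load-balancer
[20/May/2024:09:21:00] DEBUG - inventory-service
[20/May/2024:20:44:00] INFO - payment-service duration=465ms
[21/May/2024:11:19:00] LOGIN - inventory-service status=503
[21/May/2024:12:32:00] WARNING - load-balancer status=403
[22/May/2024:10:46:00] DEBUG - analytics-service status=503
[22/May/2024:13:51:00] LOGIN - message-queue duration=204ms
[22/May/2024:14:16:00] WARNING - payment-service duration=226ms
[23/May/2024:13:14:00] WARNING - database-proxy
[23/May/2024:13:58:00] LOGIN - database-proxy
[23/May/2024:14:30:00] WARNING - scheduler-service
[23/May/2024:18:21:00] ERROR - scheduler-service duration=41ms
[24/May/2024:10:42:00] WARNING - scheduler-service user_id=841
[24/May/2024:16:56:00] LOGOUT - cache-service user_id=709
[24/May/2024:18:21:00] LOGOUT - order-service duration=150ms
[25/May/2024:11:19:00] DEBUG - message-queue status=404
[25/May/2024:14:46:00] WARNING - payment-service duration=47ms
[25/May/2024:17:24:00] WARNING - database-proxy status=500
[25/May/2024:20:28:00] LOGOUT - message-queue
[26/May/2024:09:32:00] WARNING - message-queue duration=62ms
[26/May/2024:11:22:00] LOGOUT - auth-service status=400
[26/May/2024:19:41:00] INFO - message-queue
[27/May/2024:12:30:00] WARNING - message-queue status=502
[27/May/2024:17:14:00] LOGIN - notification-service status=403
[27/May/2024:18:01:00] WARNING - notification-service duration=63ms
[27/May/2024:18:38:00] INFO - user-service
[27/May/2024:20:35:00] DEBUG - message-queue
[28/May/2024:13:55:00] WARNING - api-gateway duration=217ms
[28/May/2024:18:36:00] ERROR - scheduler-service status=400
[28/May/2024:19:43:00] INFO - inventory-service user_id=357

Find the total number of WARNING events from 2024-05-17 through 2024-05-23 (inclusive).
6

To filter by date range:

1. Date range: 2024-05-17 through 2024-05-23, both dates inclusive
2. Filter for WARNING events whose date falls in this range
3. Count matching events: 6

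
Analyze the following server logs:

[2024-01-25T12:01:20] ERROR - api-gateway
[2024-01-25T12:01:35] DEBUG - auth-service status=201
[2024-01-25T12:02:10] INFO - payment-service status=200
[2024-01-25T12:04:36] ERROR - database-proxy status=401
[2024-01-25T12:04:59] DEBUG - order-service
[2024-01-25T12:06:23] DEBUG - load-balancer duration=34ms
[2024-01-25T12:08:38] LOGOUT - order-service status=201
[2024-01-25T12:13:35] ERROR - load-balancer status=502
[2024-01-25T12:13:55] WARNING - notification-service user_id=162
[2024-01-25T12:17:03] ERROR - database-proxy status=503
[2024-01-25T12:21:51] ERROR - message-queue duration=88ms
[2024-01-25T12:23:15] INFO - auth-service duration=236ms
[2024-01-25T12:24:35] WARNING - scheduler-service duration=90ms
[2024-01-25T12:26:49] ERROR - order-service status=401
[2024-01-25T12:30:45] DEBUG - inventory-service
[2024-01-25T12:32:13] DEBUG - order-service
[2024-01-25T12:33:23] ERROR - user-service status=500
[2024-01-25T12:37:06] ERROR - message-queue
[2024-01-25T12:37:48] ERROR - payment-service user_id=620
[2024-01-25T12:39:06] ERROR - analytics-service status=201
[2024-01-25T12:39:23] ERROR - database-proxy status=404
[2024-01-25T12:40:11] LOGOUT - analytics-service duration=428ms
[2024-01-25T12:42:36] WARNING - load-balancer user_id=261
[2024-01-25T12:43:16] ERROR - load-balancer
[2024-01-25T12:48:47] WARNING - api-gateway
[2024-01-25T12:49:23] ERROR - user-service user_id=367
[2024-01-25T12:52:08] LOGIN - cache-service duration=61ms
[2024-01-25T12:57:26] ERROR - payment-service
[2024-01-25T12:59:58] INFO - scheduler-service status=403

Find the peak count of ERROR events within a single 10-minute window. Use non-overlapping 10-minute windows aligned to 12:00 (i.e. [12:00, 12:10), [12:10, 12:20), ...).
5

To find the burst window:

1. Divide the log period into non-overlapping 10-minute windows starting at 12:00
2. Count ERROR events in each window
3. Find the window with maximum count
4. Maximum events in a window: 5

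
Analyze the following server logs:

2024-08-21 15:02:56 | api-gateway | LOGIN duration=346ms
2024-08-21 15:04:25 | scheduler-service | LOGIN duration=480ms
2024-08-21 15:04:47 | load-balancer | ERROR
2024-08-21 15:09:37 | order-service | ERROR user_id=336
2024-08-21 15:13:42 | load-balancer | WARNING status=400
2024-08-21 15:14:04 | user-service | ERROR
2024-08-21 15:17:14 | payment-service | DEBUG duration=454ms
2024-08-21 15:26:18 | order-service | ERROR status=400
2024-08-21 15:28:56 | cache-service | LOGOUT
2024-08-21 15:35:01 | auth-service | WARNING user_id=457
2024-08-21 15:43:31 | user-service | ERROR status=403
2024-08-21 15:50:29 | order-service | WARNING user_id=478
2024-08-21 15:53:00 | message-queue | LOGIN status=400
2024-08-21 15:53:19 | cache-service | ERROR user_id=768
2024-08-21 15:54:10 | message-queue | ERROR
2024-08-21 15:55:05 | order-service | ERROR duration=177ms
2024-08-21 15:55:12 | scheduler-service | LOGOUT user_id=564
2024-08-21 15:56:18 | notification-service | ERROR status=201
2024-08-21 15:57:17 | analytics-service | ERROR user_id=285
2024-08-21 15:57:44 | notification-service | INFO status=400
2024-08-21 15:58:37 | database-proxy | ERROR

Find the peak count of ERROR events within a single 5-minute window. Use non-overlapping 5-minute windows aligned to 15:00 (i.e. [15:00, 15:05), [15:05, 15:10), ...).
4

To find the burst window:

1. Divide the log period into non-overlapping 5-minute windows starting at 15:00
2. Count ERROR events in each window
3. Find the window with maximum count
4. Maximum events in a window: 4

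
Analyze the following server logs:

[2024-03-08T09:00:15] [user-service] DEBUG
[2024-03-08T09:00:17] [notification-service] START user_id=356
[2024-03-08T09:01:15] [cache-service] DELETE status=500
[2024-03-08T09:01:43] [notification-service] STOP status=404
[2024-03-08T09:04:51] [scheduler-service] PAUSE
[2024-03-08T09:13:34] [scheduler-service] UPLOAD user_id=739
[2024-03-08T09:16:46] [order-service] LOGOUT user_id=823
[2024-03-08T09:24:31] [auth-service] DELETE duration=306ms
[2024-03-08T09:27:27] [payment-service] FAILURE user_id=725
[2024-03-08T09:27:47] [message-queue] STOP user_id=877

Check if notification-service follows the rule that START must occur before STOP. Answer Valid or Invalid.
Valid

To validate ordering:

1. Required order: START → STOP
2. Rule: START must occur before STOP
3. Check actual order of events for notification-service
4. Result: Valid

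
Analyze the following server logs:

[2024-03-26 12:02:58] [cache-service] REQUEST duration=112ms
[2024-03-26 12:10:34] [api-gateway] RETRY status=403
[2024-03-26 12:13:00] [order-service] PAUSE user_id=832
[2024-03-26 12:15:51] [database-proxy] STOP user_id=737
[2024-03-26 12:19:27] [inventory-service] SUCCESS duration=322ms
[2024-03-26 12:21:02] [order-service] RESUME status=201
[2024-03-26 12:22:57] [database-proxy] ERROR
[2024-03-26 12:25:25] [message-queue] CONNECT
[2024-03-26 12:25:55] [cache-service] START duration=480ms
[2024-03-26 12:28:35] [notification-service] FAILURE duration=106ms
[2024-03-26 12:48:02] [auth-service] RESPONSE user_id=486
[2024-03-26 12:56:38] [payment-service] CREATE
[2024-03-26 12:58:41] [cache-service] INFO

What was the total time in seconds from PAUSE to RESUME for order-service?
482

To calculate state duration:

1. Find PAUSE event for order-service: 2024-03-26 12:13:00
2. Find RESUME event for order-service: 2024-03-26 12:21:02
3. Calculate duration: 2024-03-26 12:21:02 - 2024-03-26 12:13:00 = 482 seconds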